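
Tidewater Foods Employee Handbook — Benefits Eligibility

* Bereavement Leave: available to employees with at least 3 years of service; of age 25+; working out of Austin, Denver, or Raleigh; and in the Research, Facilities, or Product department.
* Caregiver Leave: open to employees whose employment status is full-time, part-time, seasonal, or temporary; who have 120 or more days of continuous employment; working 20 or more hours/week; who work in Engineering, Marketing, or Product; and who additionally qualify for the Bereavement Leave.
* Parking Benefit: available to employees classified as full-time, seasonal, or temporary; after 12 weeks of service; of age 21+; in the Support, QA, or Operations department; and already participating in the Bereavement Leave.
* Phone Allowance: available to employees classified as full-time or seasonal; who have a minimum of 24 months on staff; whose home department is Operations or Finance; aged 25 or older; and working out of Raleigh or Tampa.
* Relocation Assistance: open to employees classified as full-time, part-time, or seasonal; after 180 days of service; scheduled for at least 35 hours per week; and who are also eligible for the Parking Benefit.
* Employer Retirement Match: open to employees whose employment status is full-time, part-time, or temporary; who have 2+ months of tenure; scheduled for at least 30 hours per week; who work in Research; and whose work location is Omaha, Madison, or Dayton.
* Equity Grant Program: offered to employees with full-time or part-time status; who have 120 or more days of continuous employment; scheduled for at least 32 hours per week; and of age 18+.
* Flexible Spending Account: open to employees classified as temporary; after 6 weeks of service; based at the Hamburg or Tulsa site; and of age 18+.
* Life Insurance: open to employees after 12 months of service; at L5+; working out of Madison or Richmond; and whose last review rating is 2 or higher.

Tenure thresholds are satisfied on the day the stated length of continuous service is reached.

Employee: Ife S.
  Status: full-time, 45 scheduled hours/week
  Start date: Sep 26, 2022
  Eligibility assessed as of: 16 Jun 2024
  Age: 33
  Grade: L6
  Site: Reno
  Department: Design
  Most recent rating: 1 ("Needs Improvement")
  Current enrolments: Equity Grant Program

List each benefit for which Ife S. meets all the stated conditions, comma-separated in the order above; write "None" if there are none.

Equity Grant Program

Service from Sep 26, 2022 to 16 Jun 2024: 629 days.
Bereavement Leave — service 629 days < 3 years (≈1095 days) ✗ → not eligible.
Caregiver Leave — status full-time ✓; service 629 days ≥ 120 days ✓; 45 hrs/wk ≥ 20 ✓; dept Design ✗ → not eligible.
Parking Benefit — status full-time ✓; service 629 days ≥ 12 weeks (≈84 days) ✓; age 33 ≥ 21 ✓; dept Design ✗ → not eligible.
Phone Allowance — status full-time ✓; service 629 days < 24 months (≈720 days) ✗ → not eligible.
Relocation Assistance — status full-time ✓; service 629 days ≥ 180 days ✓; 45 hrs/wk ≥ 35 ✓; not eligible for Parking Benefit ✗ → not eligible.
Employer Retirement Match — status full-time ✓; service 629 days ≥ 2 months (≈60 days) ✓; 45 hrs/wk ≥ 30 ✓; dept Design ✗ → not eligible.
Equity Grant Program — status full-time ✓; service 629 days ≥ 120 days ✓; 45 hrs/wk ≥ 32 ✓; age 33 ≥ 18 ✓ → eligible.
Flexible Spending Account — status full-time ✗ (requires temporary) → not eligible.
Life Insurance — service 629 days ≥ 12 months (≈360 days) ✓; grade L6 ≥ L5 ✓; site Reno ✗ (not Madison or Richmond) → not eligible.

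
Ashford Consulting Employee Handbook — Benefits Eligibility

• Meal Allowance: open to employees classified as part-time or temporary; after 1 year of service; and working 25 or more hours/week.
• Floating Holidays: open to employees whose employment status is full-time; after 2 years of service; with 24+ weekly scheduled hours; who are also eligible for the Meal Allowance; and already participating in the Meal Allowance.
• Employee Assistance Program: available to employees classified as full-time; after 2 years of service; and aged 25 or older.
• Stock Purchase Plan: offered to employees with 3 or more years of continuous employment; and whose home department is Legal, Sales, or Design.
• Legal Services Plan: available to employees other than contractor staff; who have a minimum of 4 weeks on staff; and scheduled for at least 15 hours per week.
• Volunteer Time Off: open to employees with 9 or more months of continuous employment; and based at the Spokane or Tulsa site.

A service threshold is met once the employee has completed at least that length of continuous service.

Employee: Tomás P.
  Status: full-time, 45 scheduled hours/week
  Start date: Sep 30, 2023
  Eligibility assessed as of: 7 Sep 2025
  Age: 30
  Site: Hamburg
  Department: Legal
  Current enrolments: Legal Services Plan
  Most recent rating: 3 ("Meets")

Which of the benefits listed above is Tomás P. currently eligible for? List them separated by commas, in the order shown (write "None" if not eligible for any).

Legal Services Plan

Service from Sep 30, 2023 to 7 Sep 2025: 708 days.
Meal Allowance — status full-time ✗ (requires part-time or temporary) → not eligible.
Floating Holidays — status full-time ✓; service 708 days < 2 years (≈730 days) ✗ → not eligible.
Employee Assistance Program — status full-time ✓; service 708 days < 2 years (≈730 days) ✗ → not eligible.
Stock Purchase Plan — service 708 days < 3 years (≈1095 days) ✗ → not eligible.
Legal Services Plan — status full-time ✓ (not excluded); service 708 days ≥ 4 weeks (≈28 days) ✓; 45 hrs/wk ≥ 15 ✓ → eligible.
Volunteer Time Off — service 708 days ≥ 9 months (≈270 days) ✓; site Hamburg ✗ (not Spokane or Tulsa) → not eligible.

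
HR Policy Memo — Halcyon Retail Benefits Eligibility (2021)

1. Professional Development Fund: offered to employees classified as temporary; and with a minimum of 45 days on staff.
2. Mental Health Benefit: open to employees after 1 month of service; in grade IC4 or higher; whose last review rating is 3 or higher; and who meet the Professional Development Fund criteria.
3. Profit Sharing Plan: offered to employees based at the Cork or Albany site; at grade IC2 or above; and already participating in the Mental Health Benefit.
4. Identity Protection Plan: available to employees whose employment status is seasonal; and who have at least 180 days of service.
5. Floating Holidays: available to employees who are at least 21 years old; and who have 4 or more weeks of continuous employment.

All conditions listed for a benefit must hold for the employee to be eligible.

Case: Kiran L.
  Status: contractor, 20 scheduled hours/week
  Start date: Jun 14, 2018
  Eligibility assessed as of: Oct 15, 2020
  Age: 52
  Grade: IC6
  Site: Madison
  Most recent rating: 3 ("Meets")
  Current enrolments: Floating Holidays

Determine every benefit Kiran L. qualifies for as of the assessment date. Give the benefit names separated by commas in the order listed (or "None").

Floating Holidays

Service from Jun 14, 2018 to Oct 15, 2020: 854 days.
Professional Development Fund — status contractor ✗ (requires temporary) → not eligible.
Mental Health Benefit — service 854 days ≥ 1 month (≈30 days) ✓; grade IC6 ≥ IC4 ✓; rating 3 ≥ 3 ✓; not eligible for Professional Development Fund ✗ → not eligible.
Profit Sharing Plan — site Madison ✗ (not Cork or Albany) → not eligible.
Identity Protection Plan — status contractor ✗ (requires seasonal) → not eligible.
Floating Holidays — age 52 ≥ 21 ✓; service 854 days ≥ 4 weeks (≈28 days) ✓ → eligible.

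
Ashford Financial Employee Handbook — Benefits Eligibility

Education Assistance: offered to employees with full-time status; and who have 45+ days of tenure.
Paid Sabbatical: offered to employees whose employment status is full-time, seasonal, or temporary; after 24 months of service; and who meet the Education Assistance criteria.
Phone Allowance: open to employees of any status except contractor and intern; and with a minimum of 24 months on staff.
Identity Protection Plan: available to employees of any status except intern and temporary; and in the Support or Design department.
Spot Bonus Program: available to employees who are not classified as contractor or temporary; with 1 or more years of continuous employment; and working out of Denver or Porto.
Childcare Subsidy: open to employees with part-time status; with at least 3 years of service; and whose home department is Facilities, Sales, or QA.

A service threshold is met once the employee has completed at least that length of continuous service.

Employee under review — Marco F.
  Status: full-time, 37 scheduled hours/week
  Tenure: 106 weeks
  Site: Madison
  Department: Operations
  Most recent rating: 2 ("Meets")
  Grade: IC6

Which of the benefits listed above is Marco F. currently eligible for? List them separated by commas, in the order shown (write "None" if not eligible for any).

Education Assistance — status full-time ✓; service 106 weeks ≥ 45 days ✓ → eligible.
Paid Sabbatical — status full-time ✓; service 106 weeks ≥ 24 months (≈720 days) ✓; eligible for Education Assistance ✓ → eligible.
Phone Allowance — status full-time ✓ (not excluded); service 106 weeks ≥ 24 months (≈720 days) ✓ → eligible.
Identity Protection Plan — status full-time ✓ (not excluded); dept Operations ✗ → not eligible.
Spot Bonus Program — status full-time ✓ (not excluded); service 106 weeks ≥ 1 year (≈365 days) ✓; site Madison ✗ (not Denver or Porto) → not eligible.
Childcare Subsidy — status full-time ✗ (requires part-time) → not eligible.

Education Assistance, Paid Sabbatical, Phone Allowance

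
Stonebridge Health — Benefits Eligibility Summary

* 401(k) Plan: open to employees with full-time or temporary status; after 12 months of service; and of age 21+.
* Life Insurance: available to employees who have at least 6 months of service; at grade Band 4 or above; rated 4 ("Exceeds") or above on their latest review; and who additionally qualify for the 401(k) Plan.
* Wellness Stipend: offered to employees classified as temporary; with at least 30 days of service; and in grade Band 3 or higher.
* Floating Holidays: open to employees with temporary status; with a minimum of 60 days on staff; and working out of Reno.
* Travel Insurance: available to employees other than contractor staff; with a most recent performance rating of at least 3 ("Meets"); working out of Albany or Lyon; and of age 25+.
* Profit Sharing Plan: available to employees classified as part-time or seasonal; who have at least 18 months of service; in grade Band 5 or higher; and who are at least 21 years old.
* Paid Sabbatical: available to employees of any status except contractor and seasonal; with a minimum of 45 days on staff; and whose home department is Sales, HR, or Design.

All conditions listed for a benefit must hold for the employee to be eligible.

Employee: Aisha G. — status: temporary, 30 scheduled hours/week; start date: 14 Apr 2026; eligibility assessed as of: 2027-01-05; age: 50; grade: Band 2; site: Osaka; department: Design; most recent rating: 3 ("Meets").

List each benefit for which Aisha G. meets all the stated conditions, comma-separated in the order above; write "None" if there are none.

Service from 14 Apr 2026 to 2027-01-05: 266 days.
401(k) Plan — status temporary ✓; service 266 days < 12 months (≈360 days) ✗ → not eligible.
Life Insurance — service 266 days ≥ 6 months (≈180 days) ✓; grade Band 2 < Band 4 ✗ → not eligible.
Wellness Stipend — status temporary ✓; service 266 days ≥ 30 days ✓; grade Band 2 < Band 3 ✗ → not eligible.
Floating Holidays — status temporary ✓; service 266 days ≥ 60 days ✓; site Osaka ✗ (not Reno) → not eligible.
Travel Insurance — status temporary ✓ (not excluded); rating 3 ≥ 3 ✓; site Osaka ✗ (not Albany or Lyon) → not eligible.
Profit Sharing Plan — status temporary ✗ (requires part-time or seasonal) → not eligible.
Paid Sabbatical — status temporary ✓ (not excluded); service 266 days ≥ 45 days ✓; dept Design ✓ → eligible.

Paid Sabbatical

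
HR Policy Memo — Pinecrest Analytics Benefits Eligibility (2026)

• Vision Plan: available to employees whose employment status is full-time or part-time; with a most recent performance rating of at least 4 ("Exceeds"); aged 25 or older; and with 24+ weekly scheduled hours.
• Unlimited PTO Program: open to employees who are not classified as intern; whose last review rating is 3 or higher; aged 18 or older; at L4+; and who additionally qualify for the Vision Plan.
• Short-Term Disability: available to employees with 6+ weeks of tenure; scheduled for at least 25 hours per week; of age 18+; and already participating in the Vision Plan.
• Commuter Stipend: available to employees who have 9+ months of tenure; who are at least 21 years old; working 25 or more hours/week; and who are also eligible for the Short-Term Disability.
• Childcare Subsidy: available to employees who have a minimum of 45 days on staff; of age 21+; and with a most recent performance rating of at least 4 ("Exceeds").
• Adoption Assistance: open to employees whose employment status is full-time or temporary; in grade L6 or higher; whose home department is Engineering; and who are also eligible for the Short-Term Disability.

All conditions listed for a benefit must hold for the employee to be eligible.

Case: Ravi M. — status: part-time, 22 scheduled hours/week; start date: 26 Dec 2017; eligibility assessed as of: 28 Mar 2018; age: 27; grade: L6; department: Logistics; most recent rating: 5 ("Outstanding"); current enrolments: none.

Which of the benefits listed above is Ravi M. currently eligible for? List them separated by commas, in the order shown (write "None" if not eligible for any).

Childcare Subsidy

Service from 26 Dec 2017 to 28 Mar 2018: 92 days.
Vision Plan — status part-time ✓; rating 5 ≥ 4 ✓; age 27 ≥ 25 ✓; 22 hrs/wk < 24 ✗ → not eligible.
Unlimited PTO Program — status part-time ✓ (not excluded); rating 5 ≥ 3 ✓; age 27 ≥ 18 ✓; grade L6 ≥ L4 ✓; not eligible for Vision Plan ✗ → not eligible.
Short-Term Disability — service 92 days ≥ 6 weeks (≈42 days) ✓; 22 hrs/wk < 25 ✗ → not eligible.
Commuter Stipend — service 92 days < 9 months (≈270 days) ✗ → not eligible.
Childcare Subsidy — service 92 days ≥ 45 days ✓; age 27 ≥ 21 ✓; rating 5 ≥ 4 ✓ → eligible.
Adoption Assistance — status part-time ✗ (requires full-time or temporary) → not eligible.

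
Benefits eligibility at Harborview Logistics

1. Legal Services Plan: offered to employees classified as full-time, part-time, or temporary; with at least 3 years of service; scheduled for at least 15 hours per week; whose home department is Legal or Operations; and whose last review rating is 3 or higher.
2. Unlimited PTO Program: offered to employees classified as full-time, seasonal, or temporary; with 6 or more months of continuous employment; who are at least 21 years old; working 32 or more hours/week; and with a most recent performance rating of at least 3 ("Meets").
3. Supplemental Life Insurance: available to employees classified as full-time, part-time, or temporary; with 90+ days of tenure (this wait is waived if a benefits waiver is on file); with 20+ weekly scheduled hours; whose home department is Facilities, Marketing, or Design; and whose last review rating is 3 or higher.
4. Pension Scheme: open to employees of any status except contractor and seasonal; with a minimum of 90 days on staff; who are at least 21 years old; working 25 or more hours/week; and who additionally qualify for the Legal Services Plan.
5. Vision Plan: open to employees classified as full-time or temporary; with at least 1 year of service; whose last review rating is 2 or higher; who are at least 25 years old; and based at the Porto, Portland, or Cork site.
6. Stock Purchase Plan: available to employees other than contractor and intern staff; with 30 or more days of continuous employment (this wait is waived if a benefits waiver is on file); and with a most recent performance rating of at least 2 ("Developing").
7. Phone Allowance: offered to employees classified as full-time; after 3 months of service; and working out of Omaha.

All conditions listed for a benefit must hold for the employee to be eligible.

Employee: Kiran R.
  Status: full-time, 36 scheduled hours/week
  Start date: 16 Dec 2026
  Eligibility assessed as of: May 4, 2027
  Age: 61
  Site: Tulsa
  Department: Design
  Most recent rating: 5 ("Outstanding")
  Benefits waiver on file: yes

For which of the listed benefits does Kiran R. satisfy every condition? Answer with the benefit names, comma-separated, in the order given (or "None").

Supplemental Life Insurance, Stock Purchase Plan

Service from 16 Dec 2026 to May 4, 2027: 139 days.
Legal Services Plan — status full-time ✓; service 139 days < 3 years (≈1095 days) ✗ → not eligible.
Unlimited PTO Program — status full-time ✓; service 139 days < 6 months (≈180 days) ✗ → not eligible.
Supplemental Life Insurance — status full-time ✓; benefits waiver on file ✓; 36 hrs/wk ≥ 20 ✓; dept Design ✓; rating 5 ≥ 3 ✓ → eligible.
Pension Scheme — status full-time ✓ (not excluded); service 139 days ≥ 90 days ✓; age 61 ≥ 21 ✓; 36 hrs/wk ≥ 25 ✓; not eligible for Legal Services Plan ✗ → not eligible.
Vision Plan — status full-time ✓; service 139 days < 1 year (≈365 days) ✗ → not eligible.
Stock Purchase Plan — status full-time ✓ (not excluded); benefits waiver on file ✓; rating 5 ≥ 2 ✓ → eligible.
Phone Allowance — status full-time ✓; service 139 days ≥ 3 months (≈90 days) ✓; site Tulsa ✗ (not Omaha) → not eligible.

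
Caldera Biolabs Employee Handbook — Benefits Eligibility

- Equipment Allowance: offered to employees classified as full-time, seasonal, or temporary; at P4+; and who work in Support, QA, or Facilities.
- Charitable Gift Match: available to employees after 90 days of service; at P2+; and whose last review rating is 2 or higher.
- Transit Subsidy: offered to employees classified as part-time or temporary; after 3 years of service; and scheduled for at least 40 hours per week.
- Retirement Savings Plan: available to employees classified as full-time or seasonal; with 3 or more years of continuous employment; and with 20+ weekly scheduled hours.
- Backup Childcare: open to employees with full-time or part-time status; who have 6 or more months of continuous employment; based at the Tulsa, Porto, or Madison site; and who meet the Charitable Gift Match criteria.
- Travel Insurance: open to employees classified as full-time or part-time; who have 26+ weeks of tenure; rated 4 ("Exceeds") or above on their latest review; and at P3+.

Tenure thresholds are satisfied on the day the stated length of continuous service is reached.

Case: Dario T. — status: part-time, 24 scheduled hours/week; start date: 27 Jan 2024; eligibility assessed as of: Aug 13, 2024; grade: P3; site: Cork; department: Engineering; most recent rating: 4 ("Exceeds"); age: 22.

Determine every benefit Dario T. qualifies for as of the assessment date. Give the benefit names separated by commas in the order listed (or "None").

Charitable Gift Match, Travel Insurance

Service from 27 Jan 2024 to Aug 13, 2024: 199 days.
Equipment Allowance — status part-time ✗ (requires full-time, seasonal, or temporary) → not eligible.
Charitable Gift Match — service 199 days ≥ 90 days ✓; grade P3 ≥ P2 ✓; rating 4 ≥ 2 ✓ → eligible.
Transit Subsidy — status part-time ✓; service 199 days < 3 years (≈1095 days) ✗ → not eligible.
Retirement Savings Plan — status part-time ✗ (requires full-time or seasonal) → not eligible.
Backup Childcare — status part-time ✓; service 199 days ≥ 6 months (≈180 days) ✓; site Cork ✗ (not Tulsa, Porto, or Madison) → not eligible.
Travel Insurance — status part-time ✓; service 199 days ≥ 26 weeks (≈182 days) ✓; rating 4 ≥ 4 ✓; grade P3 ≥ P3 ✓ → eligible.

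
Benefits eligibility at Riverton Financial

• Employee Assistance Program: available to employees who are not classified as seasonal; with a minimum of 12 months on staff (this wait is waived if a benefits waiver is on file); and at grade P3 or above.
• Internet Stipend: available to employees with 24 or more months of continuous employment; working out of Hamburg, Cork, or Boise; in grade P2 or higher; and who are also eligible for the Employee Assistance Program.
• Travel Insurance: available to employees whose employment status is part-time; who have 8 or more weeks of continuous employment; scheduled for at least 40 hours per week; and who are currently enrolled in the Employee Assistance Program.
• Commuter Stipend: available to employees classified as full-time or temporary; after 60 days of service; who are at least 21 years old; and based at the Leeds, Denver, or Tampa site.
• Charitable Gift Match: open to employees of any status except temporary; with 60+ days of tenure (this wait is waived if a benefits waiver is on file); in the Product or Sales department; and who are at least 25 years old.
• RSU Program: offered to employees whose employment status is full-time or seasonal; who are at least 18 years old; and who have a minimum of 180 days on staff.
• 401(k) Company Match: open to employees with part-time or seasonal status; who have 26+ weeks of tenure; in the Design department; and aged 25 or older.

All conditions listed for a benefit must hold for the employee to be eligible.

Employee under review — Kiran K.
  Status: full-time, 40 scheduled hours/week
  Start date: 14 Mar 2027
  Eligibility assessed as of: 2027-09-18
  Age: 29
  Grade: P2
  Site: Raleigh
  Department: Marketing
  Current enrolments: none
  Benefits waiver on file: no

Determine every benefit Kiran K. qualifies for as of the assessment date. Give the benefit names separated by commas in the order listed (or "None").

RSU Program

Service from 14 Mar 2027 to 2027-09-18: 188 days.
Employee Assistance Program — status full-time ✓ (not excluded); no waiver, service 188 days < 12 months (≈360 days) ✗ → not eligible.
Internet Stipend — service 188 days < 24 months (≈720 days) ✗ → not eligible.
Travel Insurance — status full-time ✗ (requires part-time) → not eligible.
Commuter Stipend — status full-time ✓; service 188 days ≥ 60 days ✓; age 29 ≥ 21 ✓; site Raleigh ✗ (not Leeds, Denver, or Tampa) → not eligible.
Charitable Gift Match — status full-time ✓ (not excluded); no waiver, service 188 days ≥ 60 days ✓; dept Marketing ✗ → not eligible.
RSU Program — status full-time ✓; age 29 ≥ 18 ✓; service 188 days ≥ 180 days ✓ → eligible.
401(k) Company Match — status full-time ✗ (requires part-time or seasonal) → not eligible.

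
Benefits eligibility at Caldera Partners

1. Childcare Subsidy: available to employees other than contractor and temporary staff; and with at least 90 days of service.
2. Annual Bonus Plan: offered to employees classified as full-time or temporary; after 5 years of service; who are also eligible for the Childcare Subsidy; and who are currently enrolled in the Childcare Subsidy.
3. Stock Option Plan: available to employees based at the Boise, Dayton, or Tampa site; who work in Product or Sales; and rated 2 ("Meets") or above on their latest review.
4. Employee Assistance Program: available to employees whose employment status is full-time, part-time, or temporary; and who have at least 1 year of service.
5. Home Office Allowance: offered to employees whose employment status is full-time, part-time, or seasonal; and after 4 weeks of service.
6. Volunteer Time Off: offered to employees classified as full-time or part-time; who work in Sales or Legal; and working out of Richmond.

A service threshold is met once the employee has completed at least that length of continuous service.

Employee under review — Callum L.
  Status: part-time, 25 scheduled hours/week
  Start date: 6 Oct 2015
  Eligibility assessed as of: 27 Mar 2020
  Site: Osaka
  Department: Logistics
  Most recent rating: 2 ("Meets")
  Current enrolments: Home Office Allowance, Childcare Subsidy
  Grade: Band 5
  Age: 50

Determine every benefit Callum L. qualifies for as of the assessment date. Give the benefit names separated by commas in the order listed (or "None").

Childcare Subsidy, Employee Assistance Program, Home Office Allowance

Service from 6 Oct 2015 to 27 Mar 2020: 1634 days.
Childcare Subsidy — status part-time ✓ (not excluded); service 1634 days ≥ 90 days ✓ → eligible.
Annual Bonus Plan — status part-time ✗ (requires full-time or temporary) → not eligible.
Stock Option Plan — site Osaka ✗ (not Boise, Dayton, or Tampa) → not eligible.
Employee Assistance Program — status part-time ✓; service 1634 days ≥ 1 year (≈365 days) ✓ → eligible.
Home Office Allowance — status part-time ✓; service 1634 days ≥ 4 weeks (≈28 days) ✓ → eligible.
Volunteer Time Off — status part-time ✓; dept Logistics ✗ → not eligible.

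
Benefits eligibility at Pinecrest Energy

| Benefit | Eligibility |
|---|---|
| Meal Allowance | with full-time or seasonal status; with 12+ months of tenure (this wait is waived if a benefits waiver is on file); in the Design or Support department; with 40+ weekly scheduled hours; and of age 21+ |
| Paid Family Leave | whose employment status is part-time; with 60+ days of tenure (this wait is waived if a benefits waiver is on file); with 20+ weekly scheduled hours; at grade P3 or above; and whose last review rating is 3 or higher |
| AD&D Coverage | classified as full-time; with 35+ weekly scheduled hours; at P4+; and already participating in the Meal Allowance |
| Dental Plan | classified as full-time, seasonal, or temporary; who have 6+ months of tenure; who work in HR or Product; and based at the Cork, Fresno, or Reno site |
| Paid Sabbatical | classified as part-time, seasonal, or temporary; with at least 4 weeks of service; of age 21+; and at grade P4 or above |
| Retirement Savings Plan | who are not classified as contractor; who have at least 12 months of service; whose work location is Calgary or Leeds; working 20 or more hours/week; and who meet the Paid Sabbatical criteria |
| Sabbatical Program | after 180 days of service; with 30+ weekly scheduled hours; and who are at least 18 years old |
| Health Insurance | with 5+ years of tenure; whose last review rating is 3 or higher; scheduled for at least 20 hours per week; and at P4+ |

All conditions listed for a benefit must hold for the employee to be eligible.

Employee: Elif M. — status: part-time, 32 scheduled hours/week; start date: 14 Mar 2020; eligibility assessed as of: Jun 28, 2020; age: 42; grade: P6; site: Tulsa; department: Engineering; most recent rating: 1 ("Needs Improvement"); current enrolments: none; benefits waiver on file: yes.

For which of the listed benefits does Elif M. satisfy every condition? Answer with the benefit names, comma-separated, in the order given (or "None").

Paid Sabbatical

Service from 14 Mar 2020 to Jun 28, 2020: 106 days.
Meal Allowance — status part-time ✗ (requires full-time or seasonal) → not eligible.
Paid Family Leave — status part-time ✓; benefits waiver on file ✓; 32 hrs/wk ≥ 20 ✓; grade P6 ≥ P3 ✓; rating 1 < 3 ✗ → not eligible.
AD&D Coverage — status part-time ✗ (requires full-time) → not eligible.
Dental Plan — status part-time ✗ (requires full-time, seasonal, or temporary) → not eligible.
Paid Sabbatical — status part-time ✓; service 106 days ≥ 4 weeks (≈28 days) ✓; age 42 ≥ 21 ✓; grade P6 ≥ P4 ✓ → eligible.
Retirement Savings Plan — status part-time ✓ (not excluded); service 106 days < 12 months (≈360 days) ✗ → not eligible.
Sabbatical Program — service 106 days < 180 days ✗ → not eligible.
Health Insurance — service 106 days < 5 years (≈1825 days) ✗ → not eligible.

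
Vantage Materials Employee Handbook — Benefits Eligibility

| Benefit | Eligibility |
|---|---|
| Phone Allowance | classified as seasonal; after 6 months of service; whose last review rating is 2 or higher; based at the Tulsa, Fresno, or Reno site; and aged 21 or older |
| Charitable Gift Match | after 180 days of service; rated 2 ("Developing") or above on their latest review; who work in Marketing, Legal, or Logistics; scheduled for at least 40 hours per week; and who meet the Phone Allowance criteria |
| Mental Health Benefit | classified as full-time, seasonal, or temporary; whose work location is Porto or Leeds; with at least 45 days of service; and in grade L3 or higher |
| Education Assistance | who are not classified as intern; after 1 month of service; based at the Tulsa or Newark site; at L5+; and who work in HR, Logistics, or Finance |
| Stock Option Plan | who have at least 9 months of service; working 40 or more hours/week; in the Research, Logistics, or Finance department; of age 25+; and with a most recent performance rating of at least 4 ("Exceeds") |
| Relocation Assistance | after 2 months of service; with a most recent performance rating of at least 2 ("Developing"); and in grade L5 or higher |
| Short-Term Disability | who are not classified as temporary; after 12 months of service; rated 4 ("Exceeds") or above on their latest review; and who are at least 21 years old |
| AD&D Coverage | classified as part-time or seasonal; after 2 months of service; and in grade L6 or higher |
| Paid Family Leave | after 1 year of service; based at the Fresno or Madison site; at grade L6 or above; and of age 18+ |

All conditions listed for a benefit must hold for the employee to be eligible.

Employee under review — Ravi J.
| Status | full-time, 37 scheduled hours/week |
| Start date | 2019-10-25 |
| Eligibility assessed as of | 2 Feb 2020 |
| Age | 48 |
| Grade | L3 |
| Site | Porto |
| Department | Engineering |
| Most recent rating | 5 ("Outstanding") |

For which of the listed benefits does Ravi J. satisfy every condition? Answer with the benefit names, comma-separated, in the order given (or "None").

Mental Health Benefit

Service from 2019-10-25 to 2 Feb 2020: 100 days.
Phone Allowance — status full-time ✗ (requires seasonal) → not eligible.
Charitable Gift Match — service 100 days < 180 days ✗ → not eligible.
Mental Health Benefit — status full-time ✓; site Porto ✓; service 100 days ≥ 45 days ✓; grade L3 ≥ L3 ✓ → eligible.
Education Assistance — status full-time ✓ (not excluded); service 100 days ≥ 1 month (≈30 days) ✓; site Porto ✗ (not Tulsa or Newark) → not eligible.
Stock Option Plan — service 100 days < 9 months (≈270 days) ✗ → not eligible.
Relocation Assistance — service 100 days ≥ 2 months (≈60 days) ✓; rating 5 ≥ 2 ✓; grade L3 < L5 ✗ → not eligible.
Short-Term Disability — status full-time ✓ (not excluded); service 100 days < 12 months (≈360 days) ✗ → not eligible.
AD&D Coverage — status full-time ✗ (requires part-time or seasonal) → not eligible.
Paid Family Leave — service 100 days < 1 year (≈365 days) ✗ → not eligible.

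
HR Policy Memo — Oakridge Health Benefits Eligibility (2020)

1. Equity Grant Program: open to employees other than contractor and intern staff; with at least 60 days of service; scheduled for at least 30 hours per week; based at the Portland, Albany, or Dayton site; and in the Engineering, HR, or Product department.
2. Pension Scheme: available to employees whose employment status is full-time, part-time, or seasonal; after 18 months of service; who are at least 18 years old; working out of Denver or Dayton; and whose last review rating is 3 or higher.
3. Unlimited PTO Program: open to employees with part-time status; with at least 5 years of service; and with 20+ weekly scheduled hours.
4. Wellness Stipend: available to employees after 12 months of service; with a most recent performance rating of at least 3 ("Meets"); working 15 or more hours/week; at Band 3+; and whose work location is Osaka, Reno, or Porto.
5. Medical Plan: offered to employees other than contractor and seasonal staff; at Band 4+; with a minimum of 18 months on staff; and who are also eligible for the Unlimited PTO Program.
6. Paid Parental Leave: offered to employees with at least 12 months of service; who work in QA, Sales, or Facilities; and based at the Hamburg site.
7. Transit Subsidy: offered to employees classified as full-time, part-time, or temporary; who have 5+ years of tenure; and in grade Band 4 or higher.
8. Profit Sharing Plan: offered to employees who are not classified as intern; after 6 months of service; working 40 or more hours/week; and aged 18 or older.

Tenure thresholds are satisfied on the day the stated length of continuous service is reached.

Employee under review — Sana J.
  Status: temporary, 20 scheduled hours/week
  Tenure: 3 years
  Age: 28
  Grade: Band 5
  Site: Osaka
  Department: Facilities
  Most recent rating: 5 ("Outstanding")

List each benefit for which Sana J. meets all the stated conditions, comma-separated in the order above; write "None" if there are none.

Wellness Stipend

Equity Grant Program — status temporary ✓ (not excluded); service 3 years ≥ 60 days ✓; 20 hrs/wk < 30 ✗ → not eligible.
Pension Scheme — status temporary ✗ (requires full-time, part-time, or seasonal) → not eligible.
Unlimited PTO Program — status temporary ✗ (requires part-time) → not eligible.
Wellness Stipend — service 3 years ≥ 12 months (≈360 days) ✓; rating 5 ≥ 3 ✓; 20 hrs/wk ≥ 15 ✓; grade Band 5 ≥ Band 3 ✓; site Osaka ✓ → eligible.
Medical Plan — status temporary ✓ (not excluded); grade Band 5 ≥ Band 4 ✓; service 3 years ≥ 18 months (≈540 days) ✓; not eligible for Unlimited PTO Program ✗ → not eligible.
Paid Parental Leave — service 3 years ≥ 12 months (≈360 days) ✓; dept Facilities ✓; site Osaka ✗ (not Hamburg) → not eligible.
Transit Subsidy — status temporary ✓; service 3 years < 5 years ✗ → not eligible.
Profit Sharing Plan — status temporary ✓ (not excluded); service 3 years ≥ 6 months (≈180 days) ✓; 20 hrs/wk < 40 ✗ → not eligible.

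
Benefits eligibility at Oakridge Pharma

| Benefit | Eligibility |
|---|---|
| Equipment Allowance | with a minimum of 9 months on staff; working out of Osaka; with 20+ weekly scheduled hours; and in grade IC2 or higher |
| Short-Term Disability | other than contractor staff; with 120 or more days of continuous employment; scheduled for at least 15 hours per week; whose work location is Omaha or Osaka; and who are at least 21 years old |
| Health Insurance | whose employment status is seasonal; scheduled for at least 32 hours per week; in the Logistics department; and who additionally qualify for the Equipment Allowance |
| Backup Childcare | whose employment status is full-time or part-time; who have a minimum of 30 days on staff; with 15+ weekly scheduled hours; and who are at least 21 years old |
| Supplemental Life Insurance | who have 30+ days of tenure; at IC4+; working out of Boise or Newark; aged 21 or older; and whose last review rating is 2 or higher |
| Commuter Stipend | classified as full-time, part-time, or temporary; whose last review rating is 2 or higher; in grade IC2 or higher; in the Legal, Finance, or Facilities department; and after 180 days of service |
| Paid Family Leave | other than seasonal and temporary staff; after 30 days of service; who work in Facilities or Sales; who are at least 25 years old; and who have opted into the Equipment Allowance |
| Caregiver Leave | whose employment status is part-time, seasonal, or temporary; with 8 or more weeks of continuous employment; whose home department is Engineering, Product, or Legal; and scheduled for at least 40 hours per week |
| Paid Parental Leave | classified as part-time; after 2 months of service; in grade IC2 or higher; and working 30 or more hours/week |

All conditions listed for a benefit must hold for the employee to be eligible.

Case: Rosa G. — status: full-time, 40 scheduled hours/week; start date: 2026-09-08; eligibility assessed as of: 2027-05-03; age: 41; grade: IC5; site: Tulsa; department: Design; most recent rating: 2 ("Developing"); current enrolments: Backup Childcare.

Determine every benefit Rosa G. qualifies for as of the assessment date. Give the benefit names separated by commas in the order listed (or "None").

Backup Childcare

Service from 2026-09-08 to 2027-05-03: 237 days.
Equipment Allowance — service 237 days < 9 months (≈270 days) ✗ → not eligible.
Short-Term Disability — status full-time ✓ (not excluded); service 237 days ≥ 120 days ✓; 40 hrs/wk ≥ 15 ✓; site Tulsa ✗ (not Omaha or Osaka) → not eligible.
Health Insurance — status full-time ✗ (requires seasonal) → not eligible.
Backup Childcare — status full-time ✓; service 237 days ≥ 30 days ✓; 40 hrs/wk ≥ 15 ✓; age 41 ≥ 21 ✓ → eligible.
Supplemental Life Insurance — service 237 days ≥ 30 days ✓; grade IC5 ≥ IC4 ✓; site Tulsa ✗ (not Boise or Newark) → not eligible.
Commuter Stipend — status full-time ✓; rating 2 ≥ 2 ✓; grade IC5 ≥ IC2 ✓; dept Design ✗ → not eligible.
Paid Family Leave — status full-time ✓ (not excluded); service 237 days ≥ 30 days ✓; dept Design ✗ → not eligible.
Caregiver Leave — status full-time ✗ (requires part-time, seasonal, or temporary) → not eligible.
Paid Parental Leave — status full-time ✗ (requires part-time) → not eligible.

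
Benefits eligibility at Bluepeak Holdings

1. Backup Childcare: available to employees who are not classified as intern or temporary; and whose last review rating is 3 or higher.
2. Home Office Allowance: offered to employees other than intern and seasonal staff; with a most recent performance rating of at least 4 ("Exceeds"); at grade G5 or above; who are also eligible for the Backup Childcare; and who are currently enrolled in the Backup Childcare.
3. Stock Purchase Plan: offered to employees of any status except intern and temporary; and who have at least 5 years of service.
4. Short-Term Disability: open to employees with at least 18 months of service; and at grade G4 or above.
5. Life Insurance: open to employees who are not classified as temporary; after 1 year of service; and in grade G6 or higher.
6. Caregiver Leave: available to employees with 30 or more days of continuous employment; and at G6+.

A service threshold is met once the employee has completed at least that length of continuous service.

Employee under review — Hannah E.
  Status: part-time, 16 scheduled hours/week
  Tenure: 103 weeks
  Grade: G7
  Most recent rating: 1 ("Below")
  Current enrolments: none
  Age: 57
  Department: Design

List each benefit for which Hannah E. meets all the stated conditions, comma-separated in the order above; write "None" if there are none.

Short-Term Disability, Life Insurance, Caregiver Leave

Backup Childcare — status part-time ✓ (not excluded); rating 1 < 3 ✗ → not eligible.
Home Office Allowance — status part-time ✓ (not excluded); rating 1 < 4 ✗ → not eligible.
Stock Purchase Plan — status part-time ✓ (not excluded); service 103 weeks < 5 years (≈1825 days) ✗ → not eligible.
Short-Term Disability — service 103 weeks ≥ 18 months (≈540 days) ✓; grade G7 ≥ G4 ✓ → eligible.
Life Insurance — status part-time ✓ (not excluded); service 103 weeks ≥ 1 year (≈365 days) ✓; grade G7 ≥ G6 ✓ → eligible.
Caregiver Leave — service 103 weeks ≥ 30 days ✓; grade G7 ≥ G6 ✓ → eligible.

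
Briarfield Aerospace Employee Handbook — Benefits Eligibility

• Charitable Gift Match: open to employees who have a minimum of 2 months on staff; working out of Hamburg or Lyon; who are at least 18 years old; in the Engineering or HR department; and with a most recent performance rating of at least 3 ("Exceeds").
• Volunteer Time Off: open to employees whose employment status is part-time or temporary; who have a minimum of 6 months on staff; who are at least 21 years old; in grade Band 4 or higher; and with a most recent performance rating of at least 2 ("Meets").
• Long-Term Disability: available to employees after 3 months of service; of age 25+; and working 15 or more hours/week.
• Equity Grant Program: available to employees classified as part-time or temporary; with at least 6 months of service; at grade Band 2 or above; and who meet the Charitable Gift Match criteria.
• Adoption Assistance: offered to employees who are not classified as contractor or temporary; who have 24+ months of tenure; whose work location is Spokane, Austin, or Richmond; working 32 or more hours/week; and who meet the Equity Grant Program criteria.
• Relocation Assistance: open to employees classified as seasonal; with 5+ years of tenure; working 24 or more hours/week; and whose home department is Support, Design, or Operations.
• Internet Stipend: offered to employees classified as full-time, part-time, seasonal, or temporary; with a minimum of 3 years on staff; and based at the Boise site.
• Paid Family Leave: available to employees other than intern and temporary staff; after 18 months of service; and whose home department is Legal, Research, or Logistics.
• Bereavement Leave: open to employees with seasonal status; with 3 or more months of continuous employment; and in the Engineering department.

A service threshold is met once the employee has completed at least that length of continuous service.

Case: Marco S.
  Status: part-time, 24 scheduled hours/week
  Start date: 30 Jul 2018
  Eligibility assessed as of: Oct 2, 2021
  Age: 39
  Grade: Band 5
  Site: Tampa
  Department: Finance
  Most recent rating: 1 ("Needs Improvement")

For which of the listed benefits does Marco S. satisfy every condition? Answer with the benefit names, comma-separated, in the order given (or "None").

Service from 30 Jul 2018 to Oct 2, 2021: 1160 days.
Charitable Gift Match — service 1160 days ≥ 2 months (≈60 days) ✓; site Tampa ✗ (not Hamburg or Lyon) → not eligible.
Volunteer Time Off — status part-time ✓; service 1160 days ≥ 6 months (≈180 days) ✓; age 39 ≥ 21 ✓; grade Band 5 ≥ Band 4 ✓; rating 1 < 2 ✗ → not eligible.
Long-Term Disability — service 1160 days ≥ 3 months (≈90 days) ✓; age 39 ≥ 25 ✓; 24 hrs/wk ≥ 15 ✓ → eligible.
Equity Grant Program — status part-time ✓; service 1160 days ≥ 6 months (≈180 days) ✓; grade Band 5 ≥ Band 2 ✓; not eligible for Charitable Gift Match ✗ → not eligible.
Adoption Assistance — status part-time ✓ (not excluded); service 1160 days ≥ 24 months (≈720 days) ✓; site Tampa ✗ (not Spokane, Austin, or Richmond) → not eligible.
Relocation Assistance — status part-time ✗ (requires seasonal) → not eligible.
Internet Stipend — status part-time ✓; service 1160 days ≥ 3 years (≈1095 days) ✓; site Tampa ✗ (not Boise) → not eligible.
Paid Family Leave — status part-time ✓ (not excluded); service 1160 days ≥ 18 months (≈540 days) ✓; dept Finance ✗ → not eligible.
Bereavement Leave — status part-time ✗ (requires seasonal) → not eligible.

Long-Term Disability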